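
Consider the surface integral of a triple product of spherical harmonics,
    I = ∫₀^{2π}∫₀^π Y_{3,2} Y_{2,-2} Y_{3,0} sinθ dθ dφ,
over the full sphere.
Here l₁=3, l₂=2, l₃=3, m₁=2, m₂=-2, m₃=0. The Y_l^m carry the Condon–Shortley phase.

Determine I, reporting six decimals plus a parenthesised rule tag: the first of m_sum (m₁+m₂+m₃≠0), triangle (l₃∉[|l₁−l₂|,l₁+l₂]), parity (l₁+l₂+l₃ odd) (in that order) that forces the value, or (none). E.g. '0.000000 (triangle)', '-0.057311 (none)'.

-0.188063 (none)

Rules hold: Σm=0, L=8 even, 1≤3≤5.
N = 7·5·7 = 245
Δ = 2!·4!·2!/9! = 1/3780
Racah Σ t=0..2: t=0:+1/24 t=1:−1/4 t=2:+1/24 = -1/6
⇒ 3j(3 2 3; 0 0 0)² = 4/105, sgn +1
Racah Σ t=0..0: t=0:+1/24 = 1/24
⇒ 3j(3 2 3; 2 -2 0)² = 1/21, sgn -1
4πI² = N·(3j₀)²·(3jₘ)² = 4/9
I = -1·√(0.444444/4π) = -0.18806319
No selection rule forces the value: the integral is nonzero (none).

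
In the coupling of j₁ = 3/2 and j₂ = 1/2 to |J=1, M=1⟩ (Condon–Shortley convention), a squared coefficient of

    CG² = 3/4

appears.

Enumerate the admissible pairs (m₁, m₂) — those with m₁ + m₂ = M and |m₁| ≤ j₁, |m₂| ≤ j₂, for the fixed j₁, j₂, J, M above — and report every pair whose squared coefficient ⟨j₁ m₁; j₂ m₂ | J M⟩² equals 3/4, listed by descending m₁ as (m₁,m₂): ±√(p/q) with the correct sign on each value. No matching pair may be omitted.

(3/2,-1/2): +√(3/4)

Admissible pairs with m₁+m₂ = M = 1: (1/2,1/2), (3/2,-1/2)
  (m₁,m₂)=(3/2,-1/2): CG² = 3/4, CG = +√(3/4)   ← matches the target
  (m₁,m₂)=(1/2,1/2): CG² = 1/4, CG = −√(1/4)
Pairs with CG² = 3/4: (3/2,-1/2): +√(3/4)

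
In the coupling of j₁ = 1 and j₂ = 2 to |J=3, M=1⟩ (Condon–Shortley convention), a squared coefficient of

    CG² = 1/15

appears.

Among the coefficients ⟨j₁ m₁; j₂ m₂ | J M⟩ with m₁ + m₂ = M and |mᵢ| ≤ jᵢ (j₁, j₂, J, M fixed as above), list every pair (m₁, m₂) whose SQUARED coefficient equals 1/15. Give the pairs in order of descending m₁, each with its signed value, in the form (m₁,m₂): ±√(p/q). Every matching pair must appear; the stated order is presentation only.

(-1,2): +√(1/15)

Admissible pairs with m₁+m₂ = M = 1: (-1,2), (0,1), (1,0)
  (m₁,m₂)=(1,0): CG² = 2/5, CG = +√(2/5)
  (m₁,m₂)=(0,1): CG² = 8/15, CG = +√(8/15)
  (m₁,m₂)=(-1,2): CG² = 1/15, CG = +√(1/15)   ← matches the target
Pairs with CG² = 1/15: (-1,2): +√(1/15)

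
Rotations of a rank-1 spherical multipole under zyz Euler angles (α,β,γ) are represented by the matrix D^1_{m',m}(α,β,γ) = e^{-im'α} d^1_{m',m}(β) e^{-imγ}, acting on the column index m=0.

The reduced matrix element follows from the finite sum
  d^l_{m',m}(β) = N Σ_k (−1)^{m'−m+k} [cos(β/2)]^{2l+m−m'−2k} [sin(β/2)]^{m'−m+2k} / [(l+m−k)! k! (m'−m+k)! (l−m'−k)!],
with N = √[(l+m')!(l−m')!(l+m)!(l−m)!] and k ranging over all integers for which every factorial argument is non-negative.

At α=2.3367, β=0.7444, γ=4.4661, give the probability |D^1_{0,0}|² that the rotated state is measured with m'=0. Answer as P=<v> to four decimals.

P=0.5410

Split into d^1_{0,0}(β=0.7444) × two z-phases.
With c≡cos(β/2)=0.931530 and s≡sin(β/2)=0.363666, N=[1·1·1·1]^{1/2}=1.000000
k: max(0,(0)−(0))=0 … min(1+(0),1−(0))=1
  k=0: (−1)^0·1.0000/(1)·0.9315^2·0.3637^0 = +0.867747
  k=1: (−1)^1·1.0000/(1)·0.9315^0·0.3637^2 = -0.132253
d^1_{0,0}(0.7444) = +0.867747 -0.132253 = +0.735495
|D^1_{0,0}|² = |d^1_{0,0}(β)|² = (+0.735495)² = 0.540952 (the z-rotation phases have unit modulus)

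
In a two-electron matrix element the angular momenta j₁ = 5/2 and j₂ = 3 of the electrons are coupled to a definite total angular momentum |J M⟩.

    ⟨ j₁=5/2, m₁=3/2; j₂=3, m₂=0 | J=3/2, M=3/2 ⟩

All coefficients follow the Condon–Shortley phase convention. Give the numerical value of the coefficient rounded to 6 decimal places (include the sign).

triangle: 4!*1!*2!/8! = 48/40320
(j±m)!: 4!*1!*3!*3!*3!*0! = 5184
prefactor² = (2J+1)*Δ*N² = 864/35
  k=1: −1/(1!*3!*0!*2!*1!*0!) = -1/12
Σ = -1/12  ⇒  CG² = 864/35*(-1/12)² = 6/35
CG = −√(6/35) = -0.414039

-0.414039  (= −√(6/35))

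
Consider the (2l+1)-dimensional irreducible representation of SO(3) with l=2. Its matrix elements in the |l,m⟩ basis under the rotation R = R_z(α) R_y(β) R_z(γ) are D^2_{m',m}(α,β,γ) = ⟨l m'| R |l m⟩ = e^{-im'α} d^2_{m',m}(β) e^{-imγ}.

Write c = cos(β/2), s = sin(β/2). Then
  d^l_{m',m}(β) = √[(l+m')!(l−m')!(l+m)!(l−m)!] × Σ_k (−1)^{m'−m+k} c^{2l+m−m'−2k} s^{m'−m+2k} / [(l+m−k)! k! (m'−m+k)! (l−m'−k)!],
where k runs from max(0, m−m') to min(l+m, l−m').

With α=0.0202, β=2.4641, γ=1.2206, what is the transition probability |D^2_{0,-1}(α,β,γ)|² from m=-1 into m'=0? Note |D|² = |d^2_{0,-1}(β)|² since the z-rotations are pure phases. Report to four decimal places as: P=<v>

P=0.3578

Split into d^2_{0,-1}(β=2.4641) × two z-phases.
Half-angle: c=0.332305, s=0.943172. N=√(2·2·1·6)=4.898979
k∈{0,1} keeps every argument non-negative
  k=0: (−1)^1·4.8990/(2)·0.3323^3·0.9432^1 = -0.084777
  k=1: (−1)^2·4.8990/(2)·0.3323^1·0.9432^3 = +0.682944
d^2_{0,-1}(2.4641) = -0.084777 +0.682944 = +0.598167
|D^2_{0,-1}|² = |d^2_{0,-1}(β)|² = (+0.598167)² = 0.357804 (the z-rotation phases have unit modulus)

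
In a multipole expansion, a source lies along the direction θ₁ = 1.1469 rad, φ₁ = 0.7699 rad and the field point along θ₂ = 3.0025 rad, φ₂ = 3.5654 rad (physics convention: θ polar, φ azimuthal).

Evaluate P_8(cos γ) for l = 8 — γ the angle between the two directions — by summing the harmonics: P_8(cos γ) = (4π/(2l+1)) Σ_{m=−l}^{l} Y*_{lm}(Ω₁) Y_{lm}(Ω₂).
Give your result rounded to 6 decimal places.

Summing Y*_{l m}(θ₁,φ₁)·Y_{l m}(θ₂,φ₂) over m ∈ [−8, 8]; prefactor 4π/(2·8+1) = 0.739198:
  term(m=-8) = (-0.000000, 0.000000)   from Y*(Ω₁)=(0.243697, -0.030371), Y(Ω₂)=(-0.000000, 0.000000)
  term(m=-7) = (-0.000001, 0.000001)   from Y*(Ω₁)=(0.277665, -0.345541), Y(Ω₂)=(-0.000002, -0.000000)
  term(m=-6) = (-0.000006, 0.000011)   from Y*(Ω₁)=(-0.030822, -0.330507), Y(Ω₂)=(-0.000030, -0.000021)
  term(m=-5) = (0.000007, -0.000046)   from Y*(Ω₁)=(0.073908, 0.063258), Y(Ω₂)=(-0.000252, -0.000412)
  term(m=-4) = (-0.000316, -0.001678)   from Y*(Ω₁)=(0.358508, -0.022253), Y(Ω₂)=(-0.000590, -0.004716)
  term(m=-3) = (-0.001350, -0.002291)   from Y*(Ω₁)=(0.051750, -0.056801), Y(Ω₂)=(0.010209, -0.033075)
  term(m=-2) = (0.043441, 0.036013)   from Y*(Ω₁)=(0.009820, 0.316721), Y(Ω₂)=(0.117847, -0.133505)
  term(m=-1) = (0.077272, 0.027865)   from Y*(Ω₁)=(0.102653, 0.099520), Y(Ω₂)=(0.523698, -0.236265)
  term(m=+0) = (-0.235321, -0.000000)   from Y*(Ω₁)=(-0.297234, -0.000000), Y(Ω₂)=(0.791702, 0.000000)
  term(m=+1) = (0.077272, -0.027865)   from Y*(Ω₁)=(-0.102653, 0.099520), Y(Ω₂)=(-0.523698, -0.236265)
  term(m=+2) = (0.043441, -0.036013)   from Y*(Ω₁)=(0.009820, -0.316721), Y(Ω₂)=(0.117847, 0.133505)
  term(m=+3) = (-0.001350, 0.002291)   from Y*(Ω₁)=(-0.051750, -0.056801), Y(Ω₂)=(-0.010209, -0.033075)
  term(m=+4) = (-0.000316, 0.001678)   from Y*(Ω₁)=(0.358508, 0.022253), Y(Ω₂)=(-0.000590, 0.004716)
  term(m=+5) = (0.000007, 0.000046)   from Y*(Ω₁)=(-0.073908, 0.063258), Y(Ω₂)=(0.000252, -0.000412)
  term(m=+6) = (-0.000006, -0.000011)   from Y*(Ω₁)=(-0.030822, 0.330507), Y(Ω₂)=(-0.000030, 0.000021)
  term(m=+7) = (-0.000001, -0.000001)   from Y*(Ω₁)=(-0.277665, -0.345541), Y(Ω₂)=(0.000002, -0.000000)
  term(m=+8) = (-0.000000, -0.000000)   from Y*(Ω₁)=(0.243697, 0.030371), Y(Ω₂)=(-0.000000, -0.000000)
Accumulated sum (0.002774, 0.000000); after 4π/(2l+1) scaling, (0.002050, 0.000000) ⇒ P_8 = 0.002050

0.002050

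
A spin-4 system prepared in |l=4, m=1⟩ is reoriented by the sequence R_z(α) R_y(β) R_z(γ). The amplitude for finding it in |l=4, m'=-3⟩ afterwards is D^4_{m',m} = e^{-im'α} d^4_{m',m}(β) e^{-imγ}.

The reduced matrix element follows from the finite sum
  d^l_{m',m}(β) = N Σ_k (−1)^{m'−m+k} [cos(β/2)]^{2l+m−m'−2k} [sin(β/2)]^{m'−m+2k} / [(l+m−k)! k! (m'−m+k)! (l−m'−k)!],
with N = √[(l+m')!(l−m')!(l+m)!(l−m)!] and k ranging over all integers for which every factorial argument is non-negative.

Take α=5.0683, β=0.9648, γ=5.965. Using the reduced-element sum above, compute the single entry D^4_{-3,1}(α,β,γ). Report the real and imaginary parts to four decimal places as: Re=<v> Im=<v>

D^4_{-3,1}(5.0683,0.9648,5.9650) = e^{-i·-3·5.0683}·d^4_{-3,1}(0.9648)·e^{-i·1·5.9650}. Compute d first:
With c≡cos(β/2)=0.885884 and s≡sin(β/2)=0.463907, N=[1·5040·120·6]^{1/2}=1904.940944
Admissible k: 4..5 (factorial args all ≥0)
  k=4: (−1)^0·1904.9409/(144)·0.8859^4·0.4639^4 = +0.377354
  k=5: (−1)^1·1904.9409/(240)·0.8859^2·0.4639^6 = -0.062088
d^4_{-3,1}(0.9648) = +0.377354 -0.062088 = +0.315266
Attach z-rotation phases: D = e^{-i(-3)(5.0683)}·(+0.315266)·e^{-i(1)(5.9650)} = -0.309893+0.057954i

Re=-0.3099 Im=0.0580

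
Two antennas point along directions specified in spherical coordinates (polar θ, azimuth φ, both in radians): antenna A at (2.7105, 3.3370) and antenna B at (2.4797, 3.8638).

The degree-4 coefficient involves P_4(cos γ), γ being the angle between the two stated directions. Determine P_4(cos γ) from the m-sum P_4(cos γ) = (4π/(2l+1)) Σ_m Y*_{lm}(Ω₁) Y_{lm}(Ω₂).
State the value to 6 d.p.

0.467308

Expand P_4 via completeness: Σ_{m} conj(Y_{4,m}) at Ω₁ times Y_{4,m} at Ω₂ —
  m=-4: Y*=+0.009576+0.009504i  Y=-0.061140-0.015792i  product -0.000435-0.000732i
  m=-3: Y*=+0.069118+0.045901i  Y=-0.128643-0.189732i  product -0.000183-0.019019i
  m=-2: Y*=+0.258030+0.106310i  Y=+0.053450-0.420670i  product +0.058513-0.102863i
  m=-1: Y*=+0.489385+0.096865i  Y=+0.233333-0.205562i  product +0.134101-0.077997i
  m=+0: Y*=+0.220320-0.000000i  Y=-0.223803+0.000000i  product -0.049308+0.000000i
  m=+1: Y*=-0.489385+0.096865i  Y=-0.233333-0.205562i  product +0.134101+0.077997i
  m=+2: Y*=+0.258030-0.106310i  Y=+0.053450+0.420670i  product +0.058513+0.102863i
  m=+3: Y*=-0.069118+0.045901i  Y=+0.128643-0.189732i  product -0.000183+0.019019i
  m=+4: Y*=+0.009576-0.009504i  Y=-0.061140+0.015792i  product -0.000435+0.000732i
Accumulated sum +0.334685+0.000000i; after 4π/(2l+1) scaling, +0.467308+0.000000i ⇒ P_4 = 0.467308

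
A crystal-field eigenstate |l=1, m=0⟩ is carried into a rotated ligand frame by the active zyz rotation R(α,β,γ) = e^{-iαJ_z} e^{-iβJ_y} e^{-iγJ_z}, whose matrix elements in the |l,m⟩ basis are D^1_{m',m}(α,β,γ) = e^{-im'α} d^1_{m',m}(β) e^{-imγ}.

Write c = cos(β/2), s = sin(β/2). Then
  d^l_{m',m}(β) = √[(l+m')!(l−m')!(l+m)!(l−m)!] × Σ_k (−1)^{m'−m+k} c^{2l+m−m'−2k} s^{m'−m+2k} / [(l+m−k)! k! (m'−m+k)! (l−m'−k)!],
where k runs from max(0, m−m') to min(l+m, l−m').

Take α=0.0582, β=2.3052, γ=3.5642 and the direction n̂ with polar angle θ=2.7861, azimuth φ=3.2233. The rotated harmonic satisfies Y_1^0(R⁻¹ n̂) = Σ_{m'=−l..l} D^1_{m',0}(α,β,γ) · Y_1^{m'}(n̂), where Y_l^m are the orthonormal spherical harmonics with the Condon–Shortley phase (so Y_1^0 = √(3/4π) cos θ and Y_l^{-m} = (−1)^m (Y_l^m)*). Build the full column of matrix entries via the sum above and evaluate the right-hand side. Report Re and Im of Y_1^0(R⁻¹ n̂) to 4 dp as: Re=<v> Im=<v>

Re=0.1808 Im=0.0000

Need the full column D^1_{m',0} for m'=−1..1 at α=0.0582, β=2.3052, γ=3.5642.
cos(β/2)=0.406113, sin(β/2)=0.913823
d^1_{-1,0}: single k=1 term ⇒ +0.524836;  D = +0.523948+0.030528i
d^1_{0,0}: k∈[0..1] ⇒ +0.164928 -0.835072 = -0.670145;  D = -0.670145+0.000000i
d^1_{1,0}: single k=0 term ⇒ -0.524836;  D = -0.523948+0.030528i
Y_1^{m'}(θ=2.7861,φ=3.2233) and Σ D·Y over m':
  (+0.5239+0.0305i)·(-0.1198+0.0098i)  (-0.6701+0.0000i)·(-0.4581+0.0000i)  (-0.5239+0.0305i)·(+0.1198+0.0098i)
Y_1^0(R⁻¹ n̂) = +0.180773+0.000000i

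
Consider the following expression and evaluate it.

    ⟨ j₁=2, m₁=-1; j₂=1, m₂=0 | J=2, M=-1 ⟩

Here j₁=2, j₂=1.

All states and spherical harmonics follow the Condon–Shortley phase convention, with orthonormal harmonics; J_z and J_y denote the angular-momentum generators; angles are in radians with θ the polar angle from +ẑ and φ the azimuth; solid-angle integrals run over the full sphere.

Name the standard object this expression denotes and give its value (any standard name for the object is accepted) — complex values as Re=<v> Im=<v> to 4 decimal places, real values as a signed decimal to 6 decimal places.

Clebsch–Gordan coefficient, −√(1/6) ≈ -0.408248

This is a Clebsch–Gordan (vector-coupling) coefficient.
triangle: 1!×3!×1!/6! = 6/720
(j±m)!: 1!×3!×1!×1!×1!×3! = 36
prefactor² = (2J+1)×Δ×N² = 3/2
  k=0: +1/(0!×1!×3!×1!×0!×0!) = 1/6
  k=1: −1/(1!×0!×2!×0!×1!×1!) = -1/2
Σ = -1/3  ⇒  CG² = 3/2×(-1/3)² = 1/6
CG = −√(1/6) = -0.408248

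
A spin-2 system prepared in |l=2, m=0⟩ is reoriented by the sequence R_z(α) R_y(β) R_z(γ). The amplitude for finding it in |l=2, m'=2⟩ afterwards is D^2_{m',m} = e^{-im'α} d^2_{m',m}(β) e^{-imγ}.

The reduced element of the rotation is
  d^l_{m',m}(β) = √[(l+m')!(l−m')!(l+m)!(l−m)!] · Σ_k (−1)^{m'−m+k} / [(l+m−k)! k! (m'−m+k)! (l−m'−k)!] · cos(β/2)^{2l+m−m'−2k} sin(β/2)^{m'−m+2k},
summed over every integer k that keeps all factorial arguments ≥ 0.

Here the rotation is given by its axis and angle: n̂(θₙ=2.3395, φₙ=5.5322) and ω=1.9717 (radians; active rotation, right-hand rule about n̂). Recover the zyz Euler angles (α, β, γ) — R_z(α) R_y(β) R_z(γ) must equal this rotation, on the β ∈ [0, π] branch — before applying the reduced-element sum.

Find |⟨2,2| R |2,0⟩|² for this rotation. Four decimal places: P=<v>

Axis–angle → zyz. n̂ = (sinθₙcosφₙ, sinθₙsinφₙ, cosθₙ) = (+0.525464, -0.490488, -0.695204), ω = 1.9717.
R = I cosω + sinω [n̂]ₓ + (1−cosω) n̂n̂ᵀ gives
  R = [-0.006385, +0.281765, -0.959462; -0.998395, -0.055786, -0.009738; -0.056268, +0.957860, +0.281670]
β = atan2(√(R₁₃²+R₂₃²), R₃₃) = 1.285263; α = atan2(R₂₃, R₁₃) mod 2π = 3.151742; γ = atan2(R₃₂, −R₃₁) mod 2π = 1.512120
Split into d^2_{2,0}(β=1.2853) × two z-phases.
Half-angle: c=0.800522, s=0.599304. N=√(24·1·2·2)=9.797959
k∈{0} keeps every argument non-negative
  k=0: (−1)^2·9.7980/(4)·0.8005^2·0.5993^2 = +0.563788
d^2_{2,0}(1.2853) = +0.563788
|D^2_{2,0}|² = |d^2_{2,0}(β)|² = (+0.563788)² = 0.317857 (the z-rotation phases have unit modulus)

P=0.3179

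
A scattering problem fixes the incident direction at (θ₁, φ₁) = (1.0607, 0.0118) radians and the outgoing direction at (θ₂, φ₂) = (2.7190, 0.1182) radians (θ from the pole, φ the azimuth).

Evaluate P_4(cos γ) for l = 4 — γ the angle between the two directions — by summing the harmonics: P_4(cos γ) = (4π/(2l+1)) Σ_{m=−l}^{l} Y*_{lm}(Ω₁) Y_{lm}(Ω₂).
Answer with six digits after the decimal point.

Term-by-term m-sum for l=4 (normalisation 4π/9 = 1.396263):
  [-4]  conj(Y_{4,-4})(Ω₁) = 0.25640 + 0.01211j ; Y_{4,-4}(Ω₂) = 0.01115 - 0.00570j ; Δ = 0.00293 - 0.00133j
  [-3]  conj(Y_{4,-3})(Ω₁) = 0.40594 + 0.01438j ; Y_{4,-3}(Ω₂) = -0.07385 + 0.02734j ; Δ = -0.03037 + 0.01004j
  [-2]  conj(Y_{4,-2})(Ω₁) = 0.17034 + 0.00402j ; Y_{4,-2}(Ω₂) = 0.26381 - 0.06355j ; Δ = 0.04519 - 0.00977j
  [-1]  conj(Y_{4,-1})(Ω₁) = -0.26833 - 0.00317j ; Y_{4,-1}(Ω₂) = -0.49599 + 0.05890j ; Δ = 0.13328 - 0.01423j
  [+0]  conj(Y_{4,0})(Ω₁) = -0.22879 + 0.00000j ; Y_{4,0}(Ω₂) = 0.23930 + 0.00000j ; Δ = -0.05475 + 0.00000j
  [+1]  conj(Y_{4,1})(Ω₁) = 0.26833 - 0.00317j ; Y_{4,1}(Ω₂) = 0.49599 + 0.05890j ; Δ = 0.13328 + 0.01423j
  [+2]  conj(Y_{4,2})(Ω₁) = 0.17034 - 0.00402j ; Y_{4,2}(Ω₂) = 0.26381 + 0.06355j ; Δ = 0.04519 + 0.00977j
  [+3]  conj(Y_{4,3})(Ω₁) = -0.40594 + 0.01438j ; Y_{4,3}(Ω₂) = 0.07385 + 0.02734j ; Δ = -0.03037 - 0.01004j
  [+4]  conj(Y_{4,4})(Ω₁) = 0.25640 - 0.01211j ; Y_{4,4}(Ω₂) = 0.01115 + 0.00570j ; Δ = 0.00293 + 0.00133j
Total Σ_m = 0.24730 - 0.00000j. Multiply by 1.396263: 0.34530 - 0.00000j. P_4(cos γ) = 0.345298

0.345298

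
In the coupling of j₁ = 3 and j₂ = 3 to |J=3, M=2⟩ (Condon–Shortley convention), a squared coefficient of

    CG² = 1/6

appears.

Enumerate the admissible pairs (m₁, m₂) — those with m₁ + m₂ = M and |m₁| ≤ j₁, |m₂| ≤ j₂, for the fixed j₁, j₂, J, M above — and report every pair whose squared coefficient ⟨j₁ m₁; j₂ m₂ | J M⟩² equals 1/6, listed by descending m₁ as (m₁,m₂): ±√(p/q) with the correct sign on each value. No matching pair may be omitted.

(2,0): −√(1/6); (0,2): +√(1/6)

Admissible pairs with m₁+m₂ = M = 2: (-1,3), (0,2), (1,1), (2,0), (3,-1)
  (m₁,m₂)=(3,-1): CG² = 1/3, CG = +√(1/3)
  (m₁,m₂)=(2,0): CG² = 1/6, CG = −√(1/6)   ← matches the target
  (m₁,m₂)=(1,1): CG² = 0/1, CG = 0
  (m₁,m₂)=(0,2): CG² = 1/6, CG = +√(1/6)   ← matches the target
  (m₁,m₂)=(-1,3): CG² = 1/3, CG = −√(1/3)
Pairs with CG² = 1/6: (2,0): −√(1/6); (0,2): +√(1/6)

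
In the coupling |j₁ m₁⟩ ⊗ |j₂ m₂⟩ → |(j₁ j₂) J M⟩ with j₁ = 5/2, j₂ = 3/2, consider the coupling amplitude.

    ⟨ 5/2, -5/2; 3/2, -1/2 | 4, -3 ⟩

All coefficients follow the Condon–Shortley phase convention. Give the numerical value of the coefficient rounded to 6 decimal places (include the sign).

√[9·0!5!3!/9! · 0!5!1!2!1!7!] = √(21600)
  +(−1)^0/∏(0,0,5,1,0,2)! = 1/240  (running 1/240)
⟨..|..⟩ = √(21600)·(1/240) = +0.612372

+0.612372  (= +√(3/8))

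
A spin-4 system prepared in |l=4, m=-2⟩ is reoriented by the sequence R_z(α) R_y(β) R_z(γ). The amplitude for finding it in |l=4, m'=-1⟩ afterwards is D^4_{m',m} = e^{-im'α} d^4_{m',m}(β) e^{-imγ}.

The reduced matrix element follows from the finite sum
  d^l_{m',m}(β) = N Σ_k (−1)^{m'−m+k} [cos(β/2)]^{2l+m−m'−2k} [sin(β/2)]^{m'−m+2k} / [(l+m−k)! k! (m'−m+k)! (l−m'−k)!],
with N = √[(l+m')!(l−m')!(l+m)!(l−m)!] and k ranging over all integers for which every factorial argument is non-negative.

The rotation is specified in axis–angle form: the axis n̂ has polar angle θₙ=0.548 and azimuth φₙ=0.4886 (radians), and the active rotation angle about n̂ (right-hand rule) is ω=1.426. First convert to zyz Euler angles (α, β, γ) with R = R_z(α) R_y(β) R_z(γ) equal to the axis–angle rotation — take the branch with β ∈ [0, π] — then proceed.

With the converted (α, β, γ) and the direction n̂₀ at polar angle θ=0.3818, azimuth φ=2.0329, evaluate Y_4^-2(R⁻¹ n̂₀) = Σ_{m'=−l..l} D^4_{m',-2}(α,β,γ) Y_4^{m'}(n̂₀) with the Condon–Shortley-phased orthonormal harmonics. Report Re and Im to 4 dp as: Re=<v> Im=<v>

Re=-0.1496 Im=-0.1667

Axis–angle → zyz. n̂ = (sinθₙcosφₙ, sinθₙsinφₙ, cosθₙ) = (+0.460022, +0.244543, +0.853568), ω = 1.4260.
R = I cosω + sinω [n̂]ₓ + (1−cosω) n̂n̂ᵀ gives
  R = [+0.325376, -0.748373, +0.577987; +0.940899, +0.195464, -0.276592; +0.094018, +0.633824, +0.767742]
β = atan2(√(R₁₃²+R₂₃²), R₃₃) = 0.695486; α = atan2(R₂₃, R₁₃) mod 2π = 5.836850; γ = atan2(R₃₂, −R₃₁) mod 2π = 1.718057
Need the full column D^4_{m',-2} for m'=−4..4 at α=5.8369, β=0.6955, γ=1.7181.
cos(β/2)=0.940144, sin(β/2)=0.340777
d^4_{-4,-2}: single k=2 term ⇒ +0.424313;  D = -0.033900+0.422956i
d^4_{-3,-2}: k∈[1..2] ⇒ +0.827743 -0.326263 = +0.501480;  D = -0.251918+0.433612i
d^4_{-2,-2}: k∈[0..2] ⇒ +0.610317 -0.962251 +0.158034 = -0.193900;  D = +0.160235-0.109187i
d^4_{-1,-2}: k∈[0..2] ⇒ -0.938572 +0.616579 -0.054007 = -0.376000;  D = +0.371675-0.056863i
d^4_{0,-2}: k∈[0..2] ⇒ +0.760726 -0.266531 +0.013132 = +0.507327;  D = -0.485482-0.147268i
d^4_{1,-2}: k∈[0..2] ⇒ -0.411053 +0.081010 -0.002129 = -0.332171;  D = +0.245106+0.224189i
d^4_{2,-2}: k∈[0..2] ⇒ +0.158034 -0.016611 +0.000182 = +0.141605;  D = -0.052998-0.131313i
d^4_{3,-2}: k∈[0..1] ⇒ -0.042867 +0.001877 = -0.040989;  D = -0.002570+0.040909i
d^4_{4,-2}: single k=0 term ⇒ +0.007325;  D = +0.003570-0.006396i
Y_4^{m'}(θ=0.3818,φ=2.0329) and Σ D·Y over m':
  (-0.0339+0.4230i)·(-0.0023-0.0082i)  (-0.2519+0.4336i)·(+0.0591+0.0110i)  (+0.1602-0.1092i)·(-0.1407+0.1864i)  (+0.3717-0.0569i)·(-0.2208-0.4434i)  (-0.4855-0.1473i)·(+0.3302+0.0000i)  (+0.2451+0.2242i)·(+0.2208-0.4434i)  (-0.0530-0.1313i)·(-0.1407-0.1864i)  (-0.0026+0.0409i)·(-0.0591+0.0110i)  (+0.0036-0.0064i)·(-0.0023+0.0082i)
Y_4^-2(R⁻¹ n̂) = -0.149648-0.166741i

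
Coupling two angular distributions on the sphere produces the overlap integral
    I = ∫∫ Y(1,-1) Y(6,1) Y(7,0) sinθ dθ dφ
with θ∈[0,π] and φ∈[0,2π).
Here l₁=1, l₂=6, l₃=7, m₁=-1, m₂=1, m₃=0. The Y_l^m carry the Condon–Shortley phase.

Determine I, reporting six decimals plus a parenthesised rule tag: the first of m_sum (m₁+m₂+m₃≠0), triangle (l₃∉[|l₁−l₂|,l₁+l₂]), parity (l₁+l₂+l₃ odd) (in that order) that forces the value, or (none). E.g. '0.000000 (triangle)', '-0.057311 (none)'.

0.160342 (none)

Rules hold: Σm=0, L=14 even, 5≤7≤7.
N = 3·13·15 = 585
Δ = 0!·2!·12!/15! = 1/1365
Racah Σ t=0..0: t=0:+1/518400 = 1/518400
⇒ 3j(1 6 7; 0 0 0)² = 7/195, sgn -1
Racah Σ t=0..0: t=0:+1/1209600 = 1/1209600
⇒ 3j(1 6 7; -1 1 0)² = 1/65, sgn -1
4πI² = N·(3j₀)²·(3jₘ)² = 21/65
I = +1·√(0.323077/4π) = 0.16034227
No selection rule forces the value: the integral is nonzero (none).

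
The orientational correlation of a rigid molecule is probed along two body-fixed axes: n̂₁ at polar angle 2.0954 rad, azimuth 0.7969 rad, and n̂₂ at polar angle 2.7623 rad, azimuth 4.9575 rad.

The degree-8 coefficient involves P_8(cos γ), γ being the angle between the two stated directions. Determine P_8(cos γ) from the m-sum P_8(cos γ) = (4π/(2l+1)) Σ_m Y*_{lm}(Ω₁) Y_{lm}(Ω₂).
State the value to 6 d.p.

Summing Y*_{l m}(θ₁,φ₁)·Y_{l m}(θ₂,φ₂) over m ∈ [−8, 8]; prefactor 4π/(2·8+1) = 0.739198:
  m=-8: Y*=(0.161642, 0.014916)  Y=(-0.000069, -0.000168)  product (-0.000009, -0.000028)
  m=-7: Y*=(-0.286206, 0.243468)  Y=(0.001808, -0.000264)  product (-0.000453, 0.000516)
  m=-6: Y*=(0.030151, -0.436208)  Y=(-0.001158, 0.011526)  product (0.004993, 0.000853)
  m=-5: Y*=(0.100430, 0.112700)  Y=(-0.049185, -0.017689)  product (-0.002946, -0.007320)
  m=-4: Y*=(0.271534, 0.012501)  Y=(0.095433, -0.142424)  product (0.027694, -0.037480)
  m=-3: Y*=(-0.221511, 0.206728)  Y=(0.265357, 0.293352)  product (-0.119424, -0.010124)
  m=-2: Y*=(-0.002983, 0.129642)  Y=(-0.502403, 0.268119)  product (-0.033261, -0.065932)
  m=-1: Y*=(-0.230705, -0.236074)  Y=(-0.072546, -0.290021)  product (-0.051730, 0.084035)
  m=+0: Y*=(-0.082839, -0.000000)  Y=(-0.384722, 0.000000)  product (0.031870, 0.000000)
  m=+1: Y*=(0.230705, -0.236074)  Y=(0.072546, -0.290021)  product (-0.051730, -0.084035)
  m=+2: Y*=(-0.002983, -0.129642)  Y=(-0.502403, -0.268119)  product (-0.033261, 0.065932)
  m=+3: Y*=(0.221511, 0.206728)  Y=(-0.265357, 0.293352)  product (-0.119424, 0.010124)
  m=+4: Y*=(0.271534, -0.012501)  Y=(0.095433, 0.142424)  product (0.027694, 0.037480)
  m=+5: Y*=(-0.100430, 0.112700)  Y=(0.049185, -0.017689)  product (-0.002946, 0.007320)
  m=+6: Y*=(0.030151, 0.436208)  Y=(-0.001158, -0.011526)  product (0.004993, -0.000853)
  m=+7: Y*=(0.286206, 0.243468)  Y=(-0.001808, -0.000264)  product (-0.000453, -0.000516)
  m=+8: Y*=(0.161642, -0.014916)  Y=(-0.000069, 0.000168)  product (-0.000009, 0.000028)
Σ over m = (-0.318400, -0.000000); ×(4π/17) → (-0.235361, -0.000000). Real part: -0.235361

-0.235361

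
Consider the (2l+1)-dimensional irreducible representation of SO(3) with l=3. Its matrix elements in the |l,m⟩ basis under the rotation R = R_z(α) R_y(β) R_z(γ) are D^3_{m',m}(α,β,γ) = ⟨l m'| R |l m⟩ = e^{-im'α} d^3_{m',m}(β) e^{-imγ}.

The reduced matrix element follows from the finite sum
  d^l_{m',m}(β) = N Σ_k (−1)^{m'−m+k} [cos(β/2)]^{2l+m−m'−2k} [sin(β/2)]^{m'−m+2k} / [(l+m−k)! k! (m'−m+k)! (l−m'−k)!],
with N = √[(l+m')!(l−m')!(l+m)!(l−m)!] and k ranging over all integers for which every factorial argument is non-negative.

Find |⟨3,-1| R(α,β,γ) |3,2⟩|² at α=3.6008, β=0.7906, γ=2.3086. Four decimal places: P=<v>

First d^3_{-1,2}(β=0.7906), then the phase factors e^{-i(-1)α} and e^{-i(2)γ}:
Half-angle: c=0.922881, s=0.385085. N=√(2·24·120·1)=75.894664
k∈{3,4} keeps every argument non-negative
  k=3: (−1)^0·75.8947/(12)·0.9229^3·0.3851^3 = +0.283882
  k=4: (−1)^1·75.8947/(24)·0.9229^1·0.3851^5 = -0.024713
d^3_{-1,2}(0.7906) = +0.283882 -0.024713 = +0.259168
|D^3_{-1,2}|² = |d^3_{-1,2}(β)|² = (+0.259168)² = 0.067168 (the z-rotation phases have unit modulus)

P=0.0672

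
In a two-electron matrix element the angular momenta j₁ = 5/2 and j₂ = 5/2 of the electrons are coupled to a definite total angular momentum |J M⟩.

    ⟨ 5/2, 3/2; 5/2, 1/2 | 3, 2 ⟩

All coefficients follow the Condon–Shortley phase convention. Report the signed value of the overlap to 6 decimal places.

-0.288675

√[7·2!3!3!/9! · 4!1!3!2!5!1!] = √(48)
  +(−1)^0/∏(0,2,1,3,2,0)! = 1/24  (running 1/24)
  +(−1)^1/∏(1,1,0,2,3,1)! = -1/12  (running -1/24)
⟨..|..⟩ = √(48)·(-1/24) = -0.288675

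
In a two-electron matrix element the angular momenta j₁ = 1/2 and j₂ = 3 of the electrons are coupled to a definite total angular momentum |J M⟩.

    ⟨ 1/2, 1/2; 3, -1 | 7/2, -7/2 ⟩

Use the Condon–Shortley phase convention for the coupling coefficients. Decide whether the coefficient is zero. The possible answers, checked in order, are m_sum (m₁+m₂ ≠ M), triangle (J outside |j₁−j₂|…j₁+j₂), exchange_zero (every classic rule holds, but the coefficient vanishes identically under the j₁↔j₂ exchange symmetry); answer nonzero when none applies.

m-sum: m₁+m₂ = 1/2+(-1) = -1/2, M = -7/2  ✗ ⇒ coefficient is 0

m_sum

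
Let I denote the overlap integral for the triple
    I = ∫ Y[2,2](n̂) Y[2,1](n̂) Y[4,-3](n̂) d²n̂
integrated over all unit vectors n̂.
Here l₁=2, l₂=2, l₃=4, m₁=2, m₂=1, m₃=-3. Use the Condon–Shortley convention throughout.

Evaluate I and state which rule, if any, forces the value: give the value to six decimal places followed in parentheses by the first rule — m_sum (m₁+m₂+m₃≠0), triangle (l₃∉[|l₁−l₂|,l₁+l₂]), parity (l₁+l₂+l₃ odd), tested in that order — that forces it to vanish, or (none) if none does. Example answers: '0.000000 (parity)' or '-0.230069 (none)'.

m-sum 0 ✓  L=8 even ✓  0≤4≤4 ✓
Π(2lᵢ+1) = 5×5×9 = 225
triangle coeff Δ(2,2,4) = 1/630
Σ_t [0,0]: t=0:+1/16 = 1/16
(3j)²=2/35 [(2 2 4; 0 0 0)], sign=+1
Σ_t [0,0]: t=0:+1/144 = 1/144
(3j)²=1/18 [(2 2 4; 2 1 -3)], sign=-1
⇒ 4πI² = 5/7
I = (-1)√(5/7/(4π)) = -0.23841361
No selection rule forces the value: the integral is nonzero (none).

-0.238414 (none)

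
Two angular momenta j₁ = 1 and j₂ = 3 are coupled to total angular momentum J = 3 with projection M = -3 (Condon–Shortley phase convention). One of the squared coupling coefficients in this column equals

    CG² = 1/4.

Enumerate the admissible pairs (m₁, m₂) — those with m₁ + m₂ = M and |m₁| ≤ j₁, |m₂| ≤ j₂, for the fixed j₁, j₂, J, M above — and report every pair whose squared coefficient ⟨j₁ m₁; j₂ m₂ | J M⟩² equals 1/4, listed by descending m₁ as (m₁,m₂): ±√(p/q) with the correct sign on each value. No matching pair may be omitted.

(-1,-2): −√(1/4)

Admissible pairs with m₁+m₂ = M = -3: (-1,-2), (0,-3)
  (m₁,m₂)=(0,-3): CG² = 3/4, CG = +√(3/4)
  (m₁,m₂)=(-1,-2): CG² = 1/4, CG = −√(1/4)   ← matches the target
Pairs with CG² = 1/4: (-1,-2): −√(1/4)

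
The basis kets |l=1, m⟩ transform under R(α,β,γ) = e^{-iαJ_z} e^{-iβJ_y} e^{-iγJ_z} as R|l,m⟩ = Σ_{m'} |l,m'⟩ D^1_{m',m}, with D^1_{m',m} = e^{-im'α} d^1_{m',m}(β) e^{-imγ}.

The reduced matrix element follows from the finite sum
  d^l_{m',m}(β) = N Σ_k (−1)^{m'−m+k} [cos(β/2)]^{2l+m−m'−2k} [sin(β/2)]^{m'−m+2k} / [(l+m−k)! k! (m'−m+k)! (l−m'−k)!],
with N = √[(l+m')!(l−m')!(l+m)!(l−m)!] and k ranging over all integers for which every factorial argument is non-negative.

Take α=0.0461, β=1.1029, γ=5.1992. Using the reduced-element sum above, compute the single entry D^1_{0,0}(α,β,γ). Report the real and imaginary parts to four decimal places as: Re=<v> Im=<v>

Re=0.4510 Im=0.0000

D^1_{0,0}(0.0461,1.1029,5.1992) = e^{-i·0·0.0461}·d^1_{0,0}(1.1029)·e^{-i·0·5.1992}. Compute d first:
With c≡cos(β/2)=0.851766 and s≡sin(β/2)=0.523923, N=[1·1·1·1]^{1/2}=1.000000
Admissible k: 0..1 (factorial args all ≥0)
  k=0: (−1)^0·1.0000/(1)·0.8518^2·0.5239^0 = +0.725505
  k=1: (−1)^1·1.0000/(1)·0.8518^0·0.5239^2 = -0.274495
d^1_{0,0}(1.1029) = +0.725505 -0.274495 = +0.451010
D = (+1.000000+0.000000i)·(+0.451010)·(+1.000000+0.000000i) = +0.451010+0.000000i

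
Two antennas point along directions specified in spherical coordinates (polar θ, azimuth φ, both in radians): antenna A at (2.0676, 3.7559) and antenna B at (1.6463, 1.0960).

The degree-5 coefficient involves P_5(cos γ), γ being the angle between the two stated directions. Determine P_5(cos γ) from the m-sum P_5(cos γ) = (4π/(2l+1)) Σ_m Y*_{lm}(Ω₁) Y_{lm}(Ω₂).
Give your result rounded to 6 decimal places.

Term-by-term m-sum for l=5 (normalisation 4π/11 = 1.142397):
  [-5]  conj(Y_{5,-5})(Ω₁) = (0.243104, -0.017059) ; Y_{5,-5}(Ω₂) = (0.317737, 0.329246) ; Δ = (0.082860, 0.074621)
  [-4]  conj(Y_{5,-4})(Ω₁) = (0.323734, -0.264135) ; Y_{5,-4}(Ω₂) = (0.035302, -0.103607) ; Δ = (-0.015938, -0.042866)
  [-3]  conj(Y_{5,-3})(Ω₁) = (0.065983, -0.236458) ; Y_{5,-3}(Ω₂) = (0.321949, -0.047475) ; Δ = (0.010017, -0.079260)
  [-2]  conj(Y_{5,-2})(Ω₁) = (0.066717, 0.187304) ; Y_{5,-2}(Ω₂) = (-0.072718, -0.101601) ; Δ = (0.014179, -0.020399)
  [-1]  conj(Y_{5,-1})(Ω₁) = (0.252318, 0.177972) ; Y_{5,-1}(Ω₂) = (0.134471, -0.261609) ; Δ = (0.080489, -0.042077)
  [+0]  conj(Y_{5,0})(Ω₁) = (-0.130963, -0.000000) ; Y_{5,0}(Ω₂) = (-0.128831, 0.000000) ; Δ = (0.016872, 0.000000)
  [+1]  conj(Y_{5,1})(Ω₁) = (-0.252318, 0.177972) ; Y_{5,1}(Ω₂) = (-0.134471, -0.261609) ; Δ = (0.080489, 0.042077)
  [+2]  conj(Y_{5,2})(Ω₁) = (0.066717, -0.187304) ; Y_{5,2}(Ω₂) = (-0.072718, 0.101601) ; Δ = (0.014179, 0.020399)
  [+3]  conj(Y_{5,3})(Ω₁) = (-0.065983, -0.236458) ; Y_{5,3}(Ω₂) = (-0.321949, -0.047475) ; Δ = (0.010017, 0.079260)
  [+4]  conj(Y_{5,4})(Ω₁) = (0.323734, 0.264135) ; Y_{5,4}(Ω₂) = (0.035302, 0.103607) ; Δ = (-0.015938, 0.042866)
  [+5]  conj(Y_{5,5})(Ω₁) = (-0.243104, -0.017059) ; Y_{5,5}(Ω₂) = (-0.317737, 0.329246) ; Δ = (0.082860, -0.074621)
Accumulated sum (0.360084, 0.000000); after 4π/(2l+1) scaling, (0.411359, 0.000000) ⇒ P_5 = 0.411359

0.411359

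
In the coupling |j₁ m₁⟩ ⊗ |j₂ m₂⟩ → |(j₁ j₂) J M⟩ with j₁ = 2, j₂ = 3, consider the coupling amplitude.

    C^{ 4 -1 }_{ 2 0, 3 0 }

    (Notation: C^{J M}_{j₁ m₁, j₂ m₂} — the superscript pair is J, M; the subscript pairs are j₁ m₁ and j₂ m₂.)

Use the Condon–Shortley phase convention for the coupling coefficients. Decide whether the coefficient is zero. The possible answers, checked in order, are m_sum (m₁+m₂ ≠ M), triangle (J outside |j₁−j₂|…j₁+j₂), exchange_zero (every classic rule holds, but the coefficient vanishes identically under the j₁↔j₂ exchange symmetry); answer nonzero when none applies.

m_sum

m-sum: m₁+m₂ = 0+0 = 0, M = -1  ✗ ⇒ coefficient is 0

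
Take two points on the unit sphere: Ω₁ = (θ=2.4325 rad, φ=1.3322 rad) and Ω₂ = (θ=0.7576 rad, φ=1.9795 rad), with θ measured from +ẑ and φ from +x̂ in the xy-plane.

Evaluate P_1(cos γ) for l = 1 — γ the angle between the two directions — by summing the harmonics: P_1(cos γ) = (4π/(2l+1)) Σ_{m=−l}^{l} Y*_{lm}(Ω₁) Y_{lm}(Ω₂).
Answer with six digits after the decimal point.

Term-by-term m-sum for l=1 (normalisation 4π/3 = 4.188790):
  m=-1: Y*=0.05317 + 0.21859j  Y=-0.09435 - 0.21786j  product 0.04261 - 0.03221j
  m=+0: Y*=-0.37083 + 0.00000j  Y=0.35496 + 0.00000j  product -0.13163 + 0.00000j
  m=+1: Y*=-0.05317 + 0.21859j  Y=0.09435 - 0.21786j  product 0.04261 + 0.03221j
Σ over m = -0.04642 + 0.00000j; ×(4π/3) → -0.19443 + 0.00000j. Real part: -0.194429

-0.194429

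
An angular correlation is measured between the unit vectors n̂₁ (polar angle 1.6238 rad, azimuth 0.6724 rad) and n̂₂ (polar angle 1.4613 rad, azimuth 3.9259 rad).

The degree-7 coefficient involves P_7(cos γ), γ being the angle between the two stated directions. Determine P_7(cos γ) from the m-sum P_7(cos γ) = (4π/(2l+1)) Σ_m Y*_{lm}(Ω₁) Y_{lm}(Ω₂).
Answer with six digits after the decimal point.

-0.792747

Summing Y*_{l m}(θ₁,φ₁)·Y_{l m}(θ₂,φ₂) over m ∈ [−7, 7]; prefactor 4π/(2·7+1) = 0.837758:
  term(m=-7) = (-0.168208, 0.167521)   from Y*(Ω₁)=(-0.002767, -0.495137), Y(Ω₂)=(-0.336424, -0.341601)
  term(m=-6) = (-0.015177, 0.012059)   from Y*(Ω₁)=(0.061650, 0.076552), Y(Ω₂)=(-0.001291, 0.197214)
  term(m=-5) = (-0.089495, 0.056051)   from Y*(Ω₁)=(0.342572, 0.076752), Y(Ω₂)=(-0.213851, 0.211531)
  term(m=-4) = (-0.023003, 0.011045)   from Y*(Ω₁)=(-0.103067, 0.050040), Y(Ω₂)=(0.222715, 0.000972)
  term(m=-3) = (-0.071043, 0.024789)   from Y*(Ω₁)=(-0.133929, 0.279819), Y(Ω₂)=(0.170947, 0.172069)
  term(m=-2) = (-0.027419, 0.006241)   from Y*(Ω₁)=(-0.027213, -0.118355), Y(Ω₂)=(0.000505, -0.231553)
  term(m=-1) = (-0.064359, 0.007232)   from Y*(Ω₁)=(-0.230788, -0.183746), Y(Ω₂)=(0.155406, -0.155067)
  term(m=+0) = (-0.028864, 0.000000)   from Y*(Ω₁)=(0.123438, -0.000000), Y(Ω₂)=(-0.233831, 0.000000)
  term(m=+1) = (-0.064359, -0.007232)   from Y*(Ω₁)=(0.230788, -0.183746), Y(Ω₂)=(-0.155406, -0.155067)
  term(m=+2) = (-0.027419, -0.006241)   from Y*(Ω₁)=(-0.027213, 0.118355), Y(Ω₂)=(0.000505, 0.231553)
  term(m=+3) = (-0.071043, -0.024789)   from Y*(Ω₁)=(0.133929, 0.279819), Y(Ω₂)=(-0.170947, 0.172069)
  term(m=+4) = (-0.023003, -0.011045)   from Y*(Ω₁)=(-0.103067, -0.050040), Y(Ω₂)=(0.222715, -0.000972)
  term(m=+5) = (-0.089495, -0.056051)   from Y*(Ω₁)=(-0.342572, 0.076752), Y(Ω₂)=(0.213851, 0.211531)
  term(m=+6) = (-0.015177, -0.012059)   from Y*(Ω₁)=(0.061650, -0.076552), Y(Ω₂)=(-0.001291, -0.197214)
  term(m=+7) = (-0.168208, -0.167521)   from Y*(Ω₁)=(0.002767, -0.495137), Y(Ω₂)=(0.336424, -0.341601)
Total Σ_m = (-0.946272, 0.000000). Multiply by 0.837758: (-0.792747, 0.000000). P_7(cos γ) = -0.792747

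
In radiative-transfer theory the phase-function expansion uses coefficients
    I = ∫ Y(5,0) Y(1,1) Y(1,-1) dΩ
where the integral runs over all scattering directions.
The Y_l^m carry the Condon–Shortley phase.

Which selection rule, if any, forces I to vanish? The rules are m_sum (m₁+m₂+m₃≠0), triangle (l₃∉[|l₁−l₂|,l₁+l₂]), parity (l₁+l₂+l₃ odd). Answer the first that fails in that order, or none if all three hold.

Σmᵢ = 0  ✓
l₃∈[|l₁−l₂|,l₁+l₂]=[4,6] required, l₃=1 fails  ✗
Σlᵢ = 7 ⇒ odd

triangle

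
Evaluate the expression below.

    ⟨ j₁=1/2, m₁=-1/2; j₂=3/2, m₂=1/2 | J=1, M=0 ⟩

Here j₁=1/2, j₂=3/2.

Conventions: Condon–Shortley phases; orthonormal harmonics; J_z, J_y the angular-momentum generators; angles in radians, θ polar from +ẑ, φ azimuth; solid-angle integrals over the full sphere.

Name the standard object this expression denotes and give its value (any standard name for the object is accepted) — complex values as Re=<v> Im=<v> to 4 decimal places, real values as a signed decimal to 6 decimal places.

Clebsch–Gordan coefficient, −√(1/2) ≈ -0.707107

This is a Clebsch–Gordan (vector-coupling) coefficient.
j₁+j₂−J=1  J+j₁−j₂=0  J−j₁+j₂=2  j₁+j₂+J+1=4
(j₁±m₁, j₂±m₂, J±M) = (0,1,2,1,1,1)
P² = 1/2
sum k=1..1:
  [1] −1/1 = -1
S = -1
C² = P²·S² = 1/2 ; C = -0.707107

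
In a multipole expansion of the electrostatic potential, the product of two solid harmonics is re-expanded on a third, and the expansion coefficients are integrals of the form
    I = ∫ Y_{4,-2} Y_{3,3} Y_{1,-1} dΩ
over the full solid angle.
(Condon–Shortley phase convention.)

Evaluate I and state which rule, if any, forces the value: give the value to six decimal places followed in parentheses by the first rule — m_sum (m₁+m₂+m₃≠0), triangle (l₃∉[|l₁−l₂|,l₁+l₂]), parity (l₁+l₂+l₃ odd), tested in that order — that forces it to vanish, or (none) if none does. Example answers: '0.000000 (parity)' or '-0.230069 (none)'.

Checks pass: Σm=0; 8 even; l₃=1∈[1,7].
(2·4+1)(2·3+1)(2·1+1) = 189
Δ: 6! 2! 0! / 9! → 1/252
sum: t=3:−1/36 = -1/36
3j²(4 3 1; 0 0 0) = Δ·Π!·Σ² = 4/63  (sign +1)
sum: t=6:+1/1440 = 1/1440
3j²(4 3 1; -2 3 -1) = Δ·Π!·Σ² = 1/252  (sign +1)
combine: 4πI² = 189·4/63·1/252 = 1/21
take √, sign +1: I = 0.06155813
No selection rule forces the value: the integral is nonzero (none).

0.061558 (none)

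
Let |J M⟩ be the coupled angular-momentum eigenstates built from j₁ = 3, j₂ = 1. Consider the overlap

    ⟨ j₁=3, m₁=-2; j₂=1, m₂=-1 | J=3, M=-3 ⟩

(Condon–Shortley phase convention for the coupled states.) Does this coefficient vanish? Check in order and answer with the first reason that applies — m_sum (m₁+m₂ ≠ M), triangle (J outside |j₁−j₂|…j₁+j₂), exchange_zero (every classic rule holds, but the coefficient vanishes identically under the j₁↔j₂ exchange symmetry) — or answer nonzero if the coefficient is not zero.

m-sum: m₁+m₂ = -2+(-1) = -3, M = -3  ✓
triangle: |j₁−j₂| = 2 ≤ J = 3 ≤ j₁+j₂ = 4  ✓
exchange: j₁≠j₂ or m₁≠m₂ — the exchange symmetry imposes no constraint here
value check: CG = +√(1/4) = +0.500000 ≠ 0

nonzero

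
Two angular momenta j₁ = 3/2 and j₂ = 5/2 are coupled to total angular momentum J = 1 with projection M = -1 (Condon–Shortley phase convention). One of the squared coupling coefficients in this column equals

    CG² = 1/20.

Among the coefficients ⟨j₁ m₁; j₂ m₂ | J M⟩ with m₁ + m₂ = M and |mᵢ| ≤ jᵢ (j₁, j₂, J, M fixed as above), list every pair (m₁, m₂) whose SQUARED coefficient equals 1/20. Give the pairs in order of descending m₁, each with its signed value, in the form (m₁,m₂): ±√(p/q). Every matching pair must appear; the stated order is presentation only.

Admissible pairs with m₁+m₂ = M = -1: (-3/2,1/2), (-1/2,-1/2), (1/2,-3/2), (3/2,-5/2)
  (m₁,m₂)=(3/2,-5/2): CG² = 1/2, CG = +√(1/2)
  (m₁,m₂)=(1/2,-3/2): CG² = 3/10, CG = −√(3/10)
  (m₁,m₂)=(-1/2,-1/2): CG² = 3/20, CG = +√(3/20)
  (m₁,m₂)=(-3/2,1/2): CG² = 1/20, CG = −√(1/20)   ← matches the target
Pairs with CG² = 1/20: (-3/2,1/2): −√(1/20)

(-3/2,1/2): −√(1/20)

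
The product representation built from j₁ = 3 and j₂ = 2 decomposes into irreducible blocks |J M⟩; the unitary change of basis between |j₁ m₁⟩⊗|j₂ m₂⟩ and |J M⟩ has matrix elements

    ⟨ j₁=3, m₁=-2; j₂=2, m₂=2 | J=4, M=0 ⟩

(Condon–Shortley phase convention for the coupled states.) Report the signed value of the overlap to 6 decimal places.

-0.377964

√[9·1!5!3!/10! · 1!5!4!0!4!4!] = √(20736/7)
  +(−1)^1/∏(1,0,4,3,1,0)! = -1/144  (running -1/144)
⟨..|..⟩ = √(20736/7)·(-1/144) = -0.377964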